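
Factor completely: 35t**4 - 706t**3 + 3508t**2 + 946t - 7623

(5t + 7)(7t - 11)(t - 11)(t - 9)

Among the possible rational roots, t = 9 is a root, giving the factor (t - 9) and quotient 35t**3 - 391t**2 - 11t + 847.
Then t = 11 is a root, giving the factor (t - 11) and quotient 35t**2 - 6t - 77.
The remaining quadratic factors as (7t - 11)(5t + 7).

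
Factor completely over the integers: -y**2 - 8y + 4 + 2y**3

(2y - 1)(y + 2)(y - 2)

Group as (2y**3 - 8y) + (-y**2 + 4) = 2y(y**2 - 4) - (y**2 - 4).
Both groups share the factor (y**2 - 4).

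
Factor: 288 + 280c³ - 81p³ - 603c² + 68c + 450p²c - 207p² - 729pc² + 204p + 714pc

-(9p - 5c + 8)(3p - 7c - 4)(3p - 8c + 9)

Group: 9p(-9p² + 45pc - 15p - 56c² + 31c + 36) + (-5c + 8)(-9p² + 45pc - 15p - 56c² + 31c + 36); both groups contain (-9p² + 45pc - 15p - 56c² + 31c + 36), so (9p - 5c + 8) is a factor with cofactor -9p² + 45pc - 15p - 56c² + 31c + 36.
The cofactor groups again: -9p² + 45pc - 15p - 56c² + 31c + 36 = -3p(3p - 8c + 9) + (7c + 4)(3p - 8c + 9); both groups contain (3p - 8c + 9), giving -(3p - 7c - 4)(3p - 8c + 9).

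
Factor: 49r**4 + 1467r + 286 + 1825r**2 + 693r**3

Among the possible rational roots, r = -13/7 is a root, so (7r + 13) is a factor; dividing leaves 7r**3 + 86r**2 + 101r + 22.
Next, r = -1 is a root, so (r + 1) is a factor; dividing leaves 7r**2 + 79r + 22.
The remaining quadratic factors as (r + 11)(7r + 2).

(7r + 13)(7r + 2)(r + 1)(r + 11)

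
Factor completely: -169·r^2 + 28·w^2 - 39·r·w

-(13·r + 7·w)·(13·r - 4·w)

Group: -13·r·(13·r - 4·w) - 7·w·(13·r - 4·w); both groups contain (13·r - 4·w).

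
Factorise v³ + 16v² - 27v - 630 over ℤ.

(v + 15)(v + 7)(v - 6)

By the rational root theorem, v = -15 is a root, giving the factor (v + 15) and quotient v² + v - 42.
The remaining quadratic factors as (v + 7)(v - 6).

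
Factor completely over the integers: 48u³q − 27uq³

Pull out the common factor 3uq; 16u² − 9q² is a difference of squares.

3qu(4u − 3q)(4u + 3q)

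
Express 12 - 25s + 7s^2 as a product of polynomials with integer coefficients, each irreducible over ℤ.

Need a pair with product 7·12 = 84 and sum -25: that's -4 and -21.
Split the middle term: 7s^2 - 4s - 21s + 12 = s(7s - 4) - 3(7s - 4).

(7s - 4)(s - 3)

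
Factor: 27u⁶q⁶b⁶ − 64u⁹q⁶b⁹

−b⁶q⁶u⁶(4ub − 3)(16u²b² + 12ub + 9)

Every term has a factor of u⁶q⁶b⁶; factoring it out leaves −64u³b³ + 27.
Recognize a difference of cubes with the parts 3 and 4ub.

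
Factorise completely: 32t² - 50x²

2(4t + 5x)(4t - 5x)

Every term has a factor of 2. Then 16t² - 25x² = (4t)² − (5x)².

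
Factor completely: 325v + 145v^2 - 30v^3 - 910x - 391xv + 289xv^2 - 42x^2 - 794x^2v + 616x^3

(11x - 2v + 13)(4x - 3v - 5)(14x - 5v)

Group: 11x(56x^2 - 62xv - 70x + 15v^2 + 25v) + (-2v + 13)(56x^2 - 62xv - 70x + 15v^2 + 25v); both groups contain (56x^2 - 62xv - 70x + 15v^2 + 25v), so (11x - 2v + 13) is a factor with cofactor 56x^2 - 62xv - 70x + 15v^2 + 25v.
The cofactor groups again: 56x^2 - 62xv - 70x + 15v^2 + 25v = 4x(14x - 5v) + (-3v - 5)(14x - 5v); both groups contain (14x - 5v), giving (4x - 3v - 5)(14x - 5v).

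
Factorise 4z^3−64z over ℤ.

Factor out 4z, leaving z^2−16, which is a difference of two squares.

4z(z+4)(z−4)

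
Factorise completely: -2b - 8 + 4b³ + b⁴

(b + 4)(b³ - 2)

Group as (b⁴ - 2b) + (4b³ - 8) = b(b³ - 2) + 4(b³ - 2).
Both groups share the factor (b³ - 2).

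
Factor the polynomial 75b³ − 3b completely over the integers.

3b(5b + 1)(5b − 1)

Pull out the common factor 3b; 25b² − 1 is a difference of squares.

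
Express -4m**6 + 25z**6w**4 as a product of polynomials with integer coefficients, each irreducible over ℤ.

(5z**3w**2 - 2m**3)(5z**3w**2 + 2m**3)

Recognize a difference of squares with the parts 5z**3w**2 and 2m**3.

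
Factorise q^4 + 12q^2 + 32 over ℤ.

(q^2 + 4)(q^2 + 8)

Substitute u = q^2 to get a quadratic in u, then factor.
q^2 + 8 is irreducible over ℤ (always positive, so no real roots).
q^2 + 4 is irreducible over ℤ (sum of squares).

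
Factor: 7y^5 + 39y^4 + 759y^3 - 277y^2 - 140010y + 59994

Trying the rational-root candidates, y = 3/7 is a root, giving the factor (7y - 3) and quotient y^4 + 6y^3 + 111y^2 + 8y - 19998.
Continuing, y = 9 is a root, so (y - 9) divides it; the quotient is y^3 + 15y^2 + 246y + 2222.
Then y = -11 is a root, so (y + 11) divides it; the quotient is y^2 + 4y + 202.
The quadratic y^2 + 4y + 202 has discriminant -792 < 0 and is irreducible over ℤ.

(7y - 3)(y + 11)(y - 9)(y^2 + 4y + 202)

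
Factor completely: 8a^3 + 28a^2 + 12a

Pull out the common factor 4a, then factor the remaining trinomial.

4a(2a + 1)(a + 3)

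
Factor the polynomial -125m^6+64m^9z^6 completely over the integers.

Every term has a factor of m^6; factoring it out leaves 64m^3z^6-125.
Recognize a difference of cubes with the parts 4mz^2 and 5.

m^6(4mz^2-5)(16m^2z^4+20mz^2+25)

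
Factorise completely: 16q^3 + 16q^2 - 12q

4q(2q + 3)(2q - 1)

Pull out the common factor 4q, then factor the remaining trinomial.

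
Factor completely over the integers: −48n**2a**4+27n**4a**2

3a**2n**2(3n−4a)(3n+4a)

Pull out the common factor 3n**2a**2; 9n**2−16a**2 is a difference of squares.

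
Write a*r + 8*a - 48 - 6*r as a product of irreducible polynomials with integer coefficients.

Group as (a*r + 8*a) + (-6*r - 48) = a*(r + 8) - 6*(r + 8).
Both groups share the factor (r + 8).

(a - 6)*(r + 8)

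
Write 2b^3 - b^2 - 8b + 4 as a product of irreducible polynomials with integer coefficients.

Testing divisors of the constant over divisors of the leading coefficient, b = -2 is a root, giving the factor (b + 2) and quotient 2b^2 - 5b + 2.
The remaining quadratic factors as (2b - 1)(b - 2).

(2b - 1)(b + 2)(b - 2)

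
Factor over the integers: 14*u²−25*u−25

(2*u−5)*(7*u+5)

Need a pair with product 14·(−25) = −350 and sum −25: that's −35 and 10.
Split the middle term: 14*u²−35*u + 10*u−25 = 7*u*(2*u−5) + 5*(2*u−5).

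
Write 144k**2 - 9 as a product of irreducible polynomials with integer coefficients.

9(4k + 1)(4k - 1)

Factor out 9, leaving 16k**2 - 1, which is a difference of two squares.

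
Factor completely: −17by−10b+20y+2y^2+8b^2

Group: b(8b−y−10) − 2y(8b−y−10); both groups contain (8b−y−10).

(8b−y−10)(b−2y)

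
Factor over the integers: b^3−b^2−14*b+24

(b+4)*(b−2)*(b−3)

By the rational root theorem, b = 3 is a root, giving the factor (b−3) and quotient b^2+2*b−8.
The remaining quadratic factors as (b+4)(b−2).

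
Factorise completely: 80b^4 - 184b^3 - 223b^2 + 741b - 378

By the rational root theorem, b = 3/4 is a root, so (4b - 3) is a factor; dividing leaves 20b^3 - 31b^2 - 79b + 126.
Then b = -2 is a root, so (b + 2) divides it; the quotient is 20b^2 - 71b + 63.
The remaining quadratic factors as (4b - 7)(5b - 9).

(4b - 3)(4b - 7)(5b - 9)(b + 2)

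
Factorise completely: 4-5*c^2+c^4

Substitute u = c^2 to get a quadratic in u, then factor.
c^2-4 is a difference of squares.
c^2-1 is a difference of squares.

(c+1)*(c+2)*(c-1)*(c-2)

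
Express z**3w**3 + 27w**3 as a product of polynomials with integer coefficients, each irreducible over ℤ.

w**3(z + 3)(z**2 - 3z + 9)

Pull out the common factor w**3, leaving z**3 + 27.
Recognize a sum of cubes with the parts z and 3.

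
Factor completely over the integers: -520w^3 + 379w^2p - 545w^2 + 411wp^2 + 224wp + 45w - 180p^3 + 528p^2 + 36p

Group: 5w(-104w^2 + 159wp - 109w - 45p^2 + 132p + 9) + 4p(-104w^2 + 159wp - 109w - 45p^2 + 132p + 9); both groups contain (-104w^2 + 159wp - 109w - 45p^2 + 132p + 9), so (5w + 4p) is a factor with cofactor -104w^2 + 159wp - 109w - 45p^2 + 132p + 9.
The cofactor groups again: -104w^2 + 159wp - 109w - 45p^2 + 132p + 9 = -8w(13w - 15p - 1) + (3p - 9)(13w - 15p - 1); both groups contain (13w - 15p - 1), giving -(8w - 3p + 9)(13w - 15p - 1).

-(13w - 15p - 1)(8w - 3p + 9)(5w + 4p)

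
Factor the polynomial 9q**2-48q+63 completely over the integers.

Pull out the common factor 3, then factor the remaining trinomial.

3(3q-7)(q-3)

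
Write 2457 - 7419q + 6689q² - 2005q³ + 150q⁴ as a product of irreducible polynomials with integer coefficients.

Among the possible rational roots, q = 13/5 is a root, so (5q - 13) is a factor; dividing leaves 30q³ - 323q² + 498q - 189.
Next, q = 9 is a root, so (q - 9) is a factor; dividing leaves 30q² - 53q + 21.
The remaining quadratic factors as (6q - 7)(5q - 3).

(5q - 13)(5q - 3)(6q - 7)(q - 9)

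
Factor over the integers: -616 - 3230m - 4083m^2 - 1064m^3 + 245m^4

(5m + 4)(7m + 11)(7m + 2)(m - 7)

Among the possible rational roots, m = 7 is a root, so (m - 7) is a factor; dividing leaves 245m^3 + 651m^2 + 474m + 88.
Continuing, m = -2/7 is a root, giving the factor (7m + 2) and quotient 35m^2 + 83m + 44.
The remaining quadratic factors as (5m + 4)(7m + 11).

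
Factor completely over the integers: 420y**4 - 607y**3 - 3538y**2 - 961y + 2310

(3y - 2)(4y - 15)(5y + 7)(7y + 11)

Trying the rational-root candidates, y = -7/5 is a root, so (5y + 7) is a factor; dividing leaves 84y**3 - 239y**2 - 373y + 330.
Then y = 15/4 is a root, giving the factor (4y - 15) and quotient 21y**2 + 19y - 22.
The remaining quadratic factors as (7y + 11)(3y - 2).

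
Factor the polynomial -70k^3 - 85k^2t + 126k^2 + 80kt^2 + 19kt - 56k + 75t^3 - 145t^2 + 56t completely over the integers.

Group: 7k(-10k^2 - 5kt + 8k + 15t^2 - 8t) + (5t - 7)(-10k^2 - 5kt + 8k + 15t^2 - 8t); both groups contain (-10k^2 - 5kt + 8k + 15t^2 - 8t), so (7k + 5t - 7) is a factor with cofactor -10k^2 - 5kt + 8k + 15t^2 - 8t.
The cofactor groups again: -10k^2 - 5kt + 8k + 15t^2 - 8t = -k(10k + 15t - 8) + t(10k + 15t - 8); both groups contain (10k + 15t - 8), giving -(k - t)(10k + 15t - 8).

-(10k + 15t - 8)(7k + 5t - 7)(k - t)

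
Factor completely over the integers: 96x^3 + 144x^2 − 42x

Pull out the common factor 6x, then factor the remaining trinomial.

6x(4x + 7)(4x − 1)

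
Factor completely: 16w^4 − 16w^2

16w^2(w + 1)(w − 1)

Factor out 16w^2 first: what remains is w^2 − 1.
Recognize a difference of squares with the parts w and 1.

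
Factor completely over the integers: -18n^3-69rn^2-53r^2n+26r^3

(r-3n)(13r+6n)(2r+n)

Group: r(26r^2+25rn+6n^2) - 3n(26r^2+25rn+6n^2); both groups contain (26r^2+25rn+6n^2), so (r-3n) is a factor with cofactor 26r^2+25rn+6n^2.
The cofactor groups again: 26r^2+25rn+6n^2 = 13r(2r+n) + 6n(2r+n); both groups contain (2r+n), giving (13r+6n)(2r+n).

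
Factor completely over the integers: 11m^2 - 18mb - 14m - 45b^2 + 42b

(m - 3b)(11m + 15b - 14)

Group: m(11m + 15b - 14) - 3b(11m + 15b - 14); both groups contain (11m + 15b - 14).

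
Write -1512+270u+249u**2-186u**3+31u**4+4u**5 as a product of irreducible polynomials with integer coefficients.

(4u+7)(u+12)(u-3)(u**2-3u+6)

Testing divisors of the constant over divisors of the leading coefficient, u = 3 is a root, giving the factor (u-3) and quotient 4u**4+43u**3-57u**2+78u+504.
Continuing, u = -12 is a root, so (u+12) is a factor; dividing leaves 4u**3-5u**2+3u+42.
Then u = -7/4 is a root, so (4u+7) is a factor; dividing leaves u**2-3u+6.
The quadratic u**2-3u+6 has discriminant -15 < 0 and is irreducible over ℤ.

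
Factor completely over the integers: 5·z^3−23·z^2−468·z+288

(5·z−3)·(z+8)·(z−12)

Trying the rational-root candidates, z = −8 is a root, so (z+8) is a factor; dividing leaves 5·z^2−63·z+36.
The remaining quadratic factors as (5·z−3)(z−12).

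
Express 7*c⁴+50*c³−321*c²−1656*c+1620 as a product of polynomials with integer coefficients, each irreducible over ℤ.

(7*c−6)*(c+5)*(c+9)*(c−6)

Among the possible rational roots, c = −5 is a root, giving the factor (c+5) and quotient 7*c³+15*c²−396*c+324.
Next, c = −9 is a root, so (c+9) divides it; the quotient is 7*c²−48*c+36.
The remaining quadratic factors as (7*c−6)(c−6).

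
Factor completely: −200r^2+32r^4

8r^2(2r+5)(2r−5)

Every term has a factor of 8r^2. Then 4r^2−25 = (2r)² − (5)².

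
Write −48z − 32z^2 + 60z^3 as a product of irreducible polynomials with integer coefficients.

4z(3z + 2)(5z − 6)

Pull out the common factor 4z, then factor the remaining trinomial.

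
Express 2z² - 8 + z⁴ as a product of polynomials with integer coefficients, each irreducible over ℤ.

(z² + 4)(z² - 2)

Substitute u = z² to get a quadratic in u, then factor.
z² + 4 is irreducible over ℤ (sum of squares).
z² - 2 is irreducible over ℤ (2 is not a perfect square).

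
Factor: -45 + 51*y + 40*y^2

(5*y - 3)*(8*y + 15)

Need a pair with product 40·(-45) = -1800 and sum 51: that's -24 and 75.
Split the middle term: 40*y^2 - 24*y + 75*y - 45 = 8*y*(5*y - 3) + 15*(5*y - 3).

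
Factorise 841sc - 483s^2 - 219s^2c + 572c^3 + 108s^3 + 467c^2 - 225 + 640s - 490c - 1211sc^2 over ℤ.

(3s - 13c - 5)(9s - 4c - 5)(4s + 11c - 9)

Group: 4s(27s^2 - 129sc - 60s + 52c^2 + 85c + 25) + (11c - 9)(27s^2 - 129sc - 60s + 52c^2 + 85c + 25); both groups contain (27s^2 - 129sc - 60s + 52c^2 + 85c + 25), so (4s + 11c - 9) is a factor with cofactor 27s^2 - 129sc - 60s + 52c^2 + 85c + 25.
The cofactor groups again: 27s^2 - 129sc - 60s + 52c^2 + 85c + 25 = 3s(9s - 4c - 5) + (-13c - 5)(9s - 4c - 5); both groups contain (9s - 4c - 5), giving (3s - 13c - 5)(9s - 4c - 5).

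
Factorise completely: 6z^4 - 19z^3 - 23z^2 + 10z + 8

(2z + 1)(3z - 2)(z + 1)(z - 4)

Testing divisors of the constant over divisors of the leading coefficient, z = -1 is a root, so (z + 1) divides it; the quotient is 6z^3 - 25z^2 + 2z + 8.
Continuing, z = 2/3 is a root, so (3z - 2) divides it; the quotient is 2z^2 - 7z - 4.
The remaining quadratic factors as (z - 4)(2z + 1).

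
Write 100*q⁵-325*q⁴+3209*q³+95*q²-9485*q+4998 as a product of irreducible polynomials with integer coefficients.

Among the possible rational roots, q = -7/4 is a root, so (4*q+7) divides it; the quotient is 25*q⁴-125*q³+1021*q²-1763*q+714.
Continuing, q = 3/5 is a root, giving the factor (5*q-3) and quotient 5*q³-22*q²+191*q-238.
Continuing, q = 7/5 is a root, giving the factor (5*q-7) and quotient q²-3*q+34.
The quadratic q²-3*q+34 has discriminant -127 < 0 and is irreducible over ℤ.

(4*q+7)*(5*q-3)*(5*q-7)*(q²-3*q+34)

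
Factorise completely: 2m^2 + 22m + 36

2(m + 2)(m + 9)

Pull out the common factor 2, then factor the remaining trinomial.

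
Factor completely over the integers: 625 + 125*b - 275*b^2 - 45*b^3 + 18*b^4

(2*b + 5)*(3*b + 5)*(3*b - 5)*(b - 5)

Trying the rational-root candidates, b = 5 is a root, so (b - 5) divides it; the quotient is 18*b^3 + 45*b^2 - 50*b - 125.
Continuing, b = 5/3 is a root, so (3*b - 5) is a factor; dividing leaves 6*b^2 + 25*b + 25.
The remaining quadratic factors as (2*b + 5)(3*b + 5).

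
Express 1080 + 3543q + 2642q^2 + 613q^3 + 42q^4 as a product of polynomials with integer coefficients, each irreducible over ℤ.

(2q + 9)(3q + 5)(7q + 3)(q + 8)

Testing divisors of the constant over divisors of the leading coefficient, q = −9/2 is a root, so (2q + 9) is a factor; dividing leaves 21q^3 + 212q^2 + 367q + 120.
Continuing, q = −5/3 is a root, so (3q + 5) divides it; the quotient is 7q^2 + 59q + 24.
The remaining quadratic factors as (7q + 3)(q + 8).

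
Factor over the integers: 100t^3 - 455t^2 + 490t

Pull out the common factor 5t, then factor the remaining trinomial.

5t(4t - 7)(5t - 14)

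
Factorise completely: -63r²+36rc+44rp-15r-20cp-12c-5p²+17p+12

-(7r-4c-p+4)(9r-5p-3)

Group: -9r(7r-4c-p+4) + (5p+3)(7r-4c-p+4); both groups contain (7r-4c-p+4).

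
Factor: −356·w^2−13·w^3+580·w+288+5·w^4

(5·w+2)·(w+8)·(w−2)·(w−9)

Testing divisors of the constant over divisors of the leading coefficient, w = −8 is a root, giving the factor (w+8) and quotient 5·w^3−53·w^2+68·w+36.
Then w = 9 is a root, giving the factor (w−9) and quotient 5·w^2−8·w−4.
The remaining quadratic factors as (w−2)(5·w+2).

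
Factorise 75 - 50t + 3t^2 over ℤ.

Need a pair with product 3·75 = 225 and sum -50: that's -5 and -45.
Split the middle term: 3t^2 - 5t - 45t + 75 = t(3t - 5) - 15(3t - 5).

(3t - 5)(t - 15)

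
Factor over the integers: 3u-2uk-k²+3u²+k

(u-k+1)(3u+k)

Group: 3u(u-k+1) + k(u-k+1); both groups contain (u-k+1).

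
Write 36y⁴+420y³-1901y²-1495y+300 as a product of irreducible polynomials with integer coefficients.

(6y+5)(6y-1)(y+15)(y-4)

By the rational root theorem, y = 1/6 is a root, so (6y-1) is a factor; dividing leaves 6y³+71y²-305y-300.
Next, y = 4 is a root, so (y-4) is a factor; dividing leaves 6y²+95y+75.
The remaining quadratic factors as (6y+5)(y+15).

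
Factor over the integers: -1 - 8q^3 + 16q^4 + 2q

Group as (16q^4 + 2q) + (-8q^3 - 1) = 2q(8q^3 + 1) - (8q^3 + 1).
Both groups share the factor (8q^3 + 1).

(2q + 1)(2q - 1)(4q^2 - 2q + 1)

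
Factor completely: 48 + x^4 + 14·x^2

(x^2 + 6)·(x^2 + 8)

Substitute u = x^2 to get a quadratic in u, then factor.
x^2 + 8 is irreducible over ℤ (always positive, so no real roots).
x^2 + 6 is irreducible over ℤ (always positive, so no real roots).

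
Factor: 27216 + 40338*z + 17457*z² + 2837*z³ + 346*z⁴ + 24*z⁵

Trying the rational-root candidates, z = −7/6 is a root, so (6*z + 7) divides it; the quotient is 4*z⁴ + 53*z³ + 411*z² + 2430*z + 3888.
Next, z = −8 is a root, so (z + 8) divides it; the quotient is 4*z³ + 21*z² + 243*z + 486.
Continuing, z = −9/4 is a root, giving the factor (4*z + 9) and quotient z² + 3*z + 54.
The quadratic z² + 3*z + 54 has discriminant −207 < 0 and is irreducible over ℤ.

(4*z + 9)*(6*z + 7)*(z + 8)*(z² + 3*z + 54)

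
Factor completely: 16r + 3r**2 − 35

(3r − 5)(r + 7)

Need a pair with product 3·(−35) = −105 and sum 16: that's −5 and 21.
Split the middle term: 3r**2 − 5r + 21r − 35 = r(3r − 5) + 7(3r − 5).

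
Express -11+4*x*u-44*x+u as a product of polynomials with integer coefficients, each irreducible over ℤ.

(4*x+1)*(u-11)

Group as (4*x*u-44*x) + (u-11) = 4*x*(u-11) + (u-11).
Both groups share the factor (u-11).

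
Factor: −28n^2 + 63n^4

Factor out 7n^2, leaving 9n^2 − 4, which is a difference of two squares.

7n^2(3n + 2)(3n − 2)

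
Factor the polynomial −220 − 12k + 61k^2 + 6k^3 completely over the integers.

(6k − 11)(k + 10)(k + 2)

Trying the rational-root candidates, k = −2 is a root, so (k + 2) divides it; the quotient is 6k^2 + 49k − 110.
The remaining quadratic factors as (6k − 11)(k + 10).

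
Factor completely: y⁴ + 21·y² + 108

(y² + 12)·(y² + 9)

Substitute u = y² to get a quadratic in u, then factor.
y² + 9 is irreducible over ℤ (sum of squares).
y² + 12 is irreducible over ℤ (always positive, so no real roots).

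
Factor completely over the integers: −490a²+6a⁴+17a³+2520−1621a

Testing divisors of the constant over divisors of the leading coefficient, a = −8 is a root, giving the factor (a+8) and quotient 6a³−31a²−242a+315.
Next, a = 9 is a root, so (a−9) divides it; the quotient is 6a²+23a−35.
The remaining quadratic factors as (a+5)(6a−7).

(6a−7)(a+5)(a+8)(a−9)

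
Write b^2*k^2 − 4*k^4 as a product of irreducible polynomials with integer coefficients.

Pull out the common factor k^2, leaving b^2 − 4*k^2.
Recognize a difference of squares with the parts b and 2*k.

k^2*(b + 2*k)*(b − 2*k)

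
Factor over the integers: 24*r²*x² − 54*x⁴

Every term has a factor of 6*x². Then 4*r² − 9*x² = (2*r)² − (3*x)².

6*x²*(2*r + 3*x)*(2*r − 3*x)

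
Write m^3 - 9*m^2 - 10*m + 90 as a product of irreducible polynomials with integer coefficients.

(m - 9)*(m^2 - 10)

Group as (m^3 - 10*m) + (-9*m^2 + 90) = m*(m^2 - 10) - 9*(m^2 - 10).
Both groups share the factor (m^2 - 10).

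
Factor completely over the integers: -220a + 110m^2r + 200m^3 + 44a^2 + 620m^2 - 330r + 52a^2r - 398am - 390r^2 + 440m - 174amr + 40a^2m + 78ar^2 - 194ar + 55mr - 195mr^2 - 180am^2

Group: 2a(20am + 26ar + 22a - 50m^2 - 65mr - 155m - 130r - 110) + (-4m + 3r)(20am + 26ar + 22a - 50m^2 - 65mr - 155m - 130r - 110); both groups contain (20am + 26ar + 22a - 50m^2 - 65mr - 155m - 130r - 110), so (2a - 4m + 3r) is a factor with cofactor 20am + 26ar + 22a - 50m^2 - 65mr - 155m - 130r - 110.
The cofactor groups again: 20am + 26ar + 22a - 50m^2 - 65mr - 155m - 130r - 110 = 10m(2a - 5m - 10) + (13r + 11)(2a - 5m - 10); both groups contain (2a - 5m - 10), giving (10m + 13r + 11)(2a - 5m - 10).

(10m + 13r + 11)(2a - 4m + 3r)(2a - 5m - 10)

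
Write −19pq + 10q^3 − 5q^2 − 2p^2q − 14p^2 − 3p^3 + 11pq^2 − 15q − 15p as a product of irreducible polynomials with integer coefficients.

Group: p(−3p^2 + pq − 14p + 10q^2 − 5q − 15) + q(−3p^2 + pq − 14p + 10q^2 − 5q − 15); both groups contain (−3p^2 + pq − 14p + 10q^2 − 5q − 15), so (p + q) is a factor with cofactor −3p^2 + pq − 14p + 10q^2 − 5q − 15.
The cofactor groups again: −3p^2 + pq − 14p + 10q^2 − 5q − 15 = −3p(p − 2q + 3) + (−5q − 5)(p − 2q + 3); both groups contain (p − 2q + 3), giving −(3p + 5q + 5)(p − 2q + 3).

−(3p + 5q + 5)(p + q)(p − 2q + 3)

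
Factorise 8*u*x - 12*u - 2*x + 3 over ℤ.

Group as (8*u*x - 12*u) + (-2*x + 3) = 4*u*(2*x - 3) - (2*x - 3).
Both groups share the factor (2*x - 3).

(2*x - 3)*(4*u - 1)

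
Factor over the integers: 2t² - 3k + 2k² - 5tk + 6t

Group: t(2t - k) + (-2k + 3)(2t - k); both groups contain (2t - k).

(t - 2k + 3)(2t - k)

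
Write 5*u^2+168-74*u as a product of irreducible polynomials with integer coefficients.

(5*u-14)*(u-12)

Need a pair with product 5·168 = 840 and sum -74: that's -14 and -60.
Split the middle term: 5*u^2-14*u - 60*u+168 = u*(5*u-14) - 12*(5*u-14).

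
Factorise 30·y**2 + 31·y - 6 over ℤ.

Need a pair with product 30·(-6) = -180 and sum 31: that's 36 and -5.
Split the middle term: 30·y**2 + 36·y - 5·y - 6 = 6·y·(5·y + 6) - (5·y + 6).

(5·y + 6)·(6·y - 1)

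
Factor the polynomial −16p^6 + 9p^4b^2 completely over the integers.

Every term has a factor of p^4; factoring it out leaves −16p^2 + 9b^2.
Recognize a difference of squares with the parts 3b and 4p.

−p^4(4p − 3b)(4p + 3b)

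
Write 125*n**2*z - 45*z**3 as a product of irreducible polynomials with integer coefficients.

5*z*(5*n + 3*z)*(5*n - 3*z)

Every term has a factor of 5*z. Then 25*n**2 - 9*z**2 = (5*n)² − (3*z)².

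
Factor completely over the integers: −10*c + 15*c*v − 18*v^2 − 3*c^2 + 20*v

−(3*c − 9*v + 10)*(c − 2*v)

Group: −c*(3*c − 9*v + 10) + 2*v*(3*c − 9*v + 10); both groups contain (3*c − 9*v + 10).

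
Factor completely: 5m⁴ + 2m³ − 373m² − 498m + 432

(5m − 3)(m + 2)(m + 8)(m − 9)

By the rational root theorem, m = 9 is a root, so (m − 9) divides it; the quotient is 5m³ + 47m² + 50m − 48.
Continuing, m = −8 is a root, so (m + 8) divides it; the quotient is 5m² + 7m − 6.
The remaining quadratic factors as (m + 2)(5m − 3).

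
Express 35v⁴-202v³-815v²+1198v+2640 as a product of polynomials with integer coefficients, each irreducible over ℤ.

Trying the rational-root candidates, v = 8 is a root, so (v-8) divides it; the quotient is 35v³+78v²-191v-330.
Next, v = -10/7 is a root, so (7v+10) is a factor; dividing leaves 5v²+4v-33.
The remaining quadratic factors as (v+3)(5v-11).

(5v-11)(7v+10)(v+3)(v-8)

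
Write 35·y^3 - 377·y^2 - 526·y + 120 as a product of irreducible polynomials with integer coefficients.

Testing divisors of the constant over divisors of the leading coefficient, y = 1/5 is a root, so (5·y - 1) divides it; the quotient is 7·y^2 - 74·y - 120.
The remaining quadratic factors as (y - 12)(7·y + 10).

(5·y - 1)·(7·y + 10)·(y - 12)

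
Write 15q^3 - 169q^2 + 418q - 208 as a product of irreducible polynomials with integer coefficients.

(3q - 2)(5q - 13)(q - 8)

Among the possible rational roots, q = 8 is a root, so (q - 8) is a factor; dividing leaves 15q^2 - 49q + 26.
The remaining quadratic factors as (3q - 2)(5q - 13).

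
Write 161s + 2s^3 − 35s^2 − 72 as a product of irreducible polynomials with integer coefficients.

By the rational root theorem, s = 9 is a root, so (s − 9) is a factor; dividing leaves 2s^2 − 17s + 8.
The remaining quadratic factors as (2s − 1)(s − 8).

(2s − 1)(s − 8)(s − 9)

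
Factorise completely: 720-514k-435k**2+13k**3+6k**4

Trying the rational-root candidates, k = 8 is a root, so (k-8) divides it; the quotient is 6k**3+61k**2+53k-90.
Continuing, k = -9 is a root, so (k+9) divides it; the quotient is 6k**2+7k-10.
The remaining quadratic factors as (6k-5)(k+2).

(6k-5)(k+2)(k+9)(k-8)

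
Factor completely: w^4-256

(w+4)(w-4)(w^2+16)

Write as (w^2)² − (16)², then factor w^2-16 once more.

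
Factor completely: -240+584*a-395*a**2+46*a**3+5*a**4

Among the possible rational roots, a = 4/5 is a root, giving the factor (5*a-4) and quotient a**3+10*a**2-71*a+60.
Next, a = 1 is a root, giving the factor (a-1) and quotient a**2+11*a-60.
The remaining quadratic factors as (a-4)(a+15).

(5*a-4)*(a+15)*(a-1)*(a-4)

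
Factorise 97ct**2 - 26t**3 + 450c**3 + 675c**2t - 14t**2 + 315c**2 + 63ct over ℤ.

Group: 15c(30c**2 + 49ct + 21c + 13t**2 + 7t) - 2t(30c**2 + 49ct + 21c + 13t**2 + 7t); both groups contain (30c**2 + 49ct + 21c + 13t**2 + 7t), so (15c - 2t) is a factor with cofactor 30c**2 + 49ct + 21c + 13t**2 + 7t.
The cofactor groups again: 30c**2 + 49ct + 21c + 13t**2 + 7t = 10c(3c + t) + (13t + 7)(3c + t); both groups contain (3c + t), giving (10c + 13t + 7)(3c + t).

(10c + 13t + 7)(15c - 2t)(3c + t)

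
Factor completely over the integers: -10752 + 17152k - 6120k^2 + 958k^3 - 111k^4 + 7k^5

(7k - 6)(k - 4)(k - 8)(k^2 - 3k + 56)

Testing divisors of the constant over divisors of the leading coefficient, k = 8 is a root, giving the factor (k - 8) and quotient 7k^4 - 55k^3 + 518k^2 - 1976k + 1344.
Next, k = 6/7 is a root, giving the factor (7k - 6) and quotient k^3 - 7k^2 + 68k - 224.
Next, k = 4 is a root, so (k - 4) is a factor; dividing leaves k^2 - 3k + 56.
The quadratic k^2 - 3k + 56 has discriminant -215 < 0 and is irreducible over ℤ.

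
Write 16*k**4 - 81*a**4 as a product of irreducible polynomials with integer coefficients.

Difference of squares twice: with A = 2*k and B = 3*a, A⁴ − B⁴ = (A² − B²)(A² + B²), and A² − B² factors again.

(2*k - 3*a)*(2*k + 3*a)*(4*k**2 + 9*a**2)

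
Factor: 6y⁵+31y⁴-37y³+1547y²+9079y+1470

Trying the rational-root candidates, y = -7 is a root, giving the factor (y+7) and quotient 6y⁴-11y³+40y²+1267y+210.
Continuing, y = -1/6 is a root, so (6y+1) divides it; the quotient is y³-2y²+7y+210.
Then y = -5 is a root, giving the factor (y+5) and quotient y²-7y+42.
The quadratic y²-7y+42 has discriminant -119 < 0 and is irreducible over ℤ.

(6y+1)(y+5)(y+7)(y²-7y+42)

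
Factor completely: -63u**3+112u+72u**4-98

Group as (72u**4+112u) + (-63u**3-98) = 8u(9u**3+14) - 7(9u**3+14).
Both groups share the factor (9u**3+14).

(8u-7)(9u**3+14)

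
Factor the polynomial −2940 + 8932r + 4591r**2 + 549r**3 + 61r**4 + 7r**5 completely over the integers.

Trying the rational-root candidates, r = 2/7 is a root, so (7r − 2) divides it; the quotient is r**4 + 9r**3 + 81r**2 + 679r + 1470.
Next, r = −3 is a root, so (r + 3) is a factor; dividing leaves r**3 + 6r**2 + 63r + 490.
Next, r = −7 is a root, so (r + 7) divides it; the quotient is r**2 − r + 70.
The quadratic r**2 − r + 70 has discriminant −279 < 0 and is irreducible over ℤ.

(7r − 2)(r + 3)(r + 7)(r**2 − r + 70)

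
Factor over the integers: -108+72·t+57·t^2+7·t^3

(7·t-6)·(t+3)·(t+6)

Trying the rational-root candidates, t = -3 is a root, so (t+3) is a factor; dividing leaves 7·t^2+36·t-36.
The remaining quadratic factors as (7·t-6)(t+6).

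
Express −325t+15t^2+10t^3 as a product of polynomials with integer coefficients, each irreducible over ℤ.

5t(2t+13)(t−5)

Pull out the common factor 5t, then factor the remaining trinomial.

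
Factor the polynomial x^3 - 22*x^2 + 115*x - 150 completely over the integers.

(x - 15)*(x - 2)*(x - 5)

By the rational root theorem, x = 15 is a root, so (x - 15) is a factor; dividing leaves x^2 - 7*x + 10.
The remaining quadratic factors as (x - 5)(x - 2).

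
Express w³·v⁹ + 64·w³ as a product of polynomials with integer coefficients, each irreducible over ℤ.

Pull out the common factor w³, leaving v⁹ + 64.
Recognize a sum of cubes with the parts v³ and 4.

w³·(v³ + 4)·(v⁶ − 4·v³ + 16)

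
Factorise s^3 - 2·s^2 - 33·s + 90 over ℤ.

Testing divisors of the constant over divisors of the leading coefficient, s = 5 is a root, so (s - 5) divides it; the quotient is s^2 + 3·s - 18.
The remaining quadratic factors as (s + 6)(s - 3).

(s + 6)·(s - 3)·(s - 5)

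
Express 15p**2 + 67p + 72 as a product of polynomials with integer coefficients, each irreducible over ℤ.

Need a pair with product 15·72 = 1080 and sum 67: that's 40 and 27.
Split the middle term: 15p**2 + 40p + 27p + 72 = 5p(3p + 8) + 9(3p + 8).

(3p + 8)(5p + 9)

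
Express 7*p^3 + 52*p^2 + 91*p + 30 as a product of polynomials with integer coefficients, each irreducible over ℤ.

Among the possible rational roots, p = -3/7 is a root, so (7*p + 3) divides it; the quotient is p^2 + 7*p + 10.
The remaining quadratic factors as (p + 5)(p + 2).

(7*p + 3)*(p + 2)*(p + 5)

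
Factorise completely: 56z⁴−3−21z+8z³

(7z+1)(8z³−3)

Group as (56z⁴−21z) + (8z³−3) = 7z(8z³−3) + (8z³−3).
Both groups share the factor (8z³−3).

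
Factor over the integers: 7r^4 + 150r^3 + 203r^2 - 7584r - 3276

(7r + 3)(r + 13)(r + 14)(r - 6)

Among the possible rational roots, r = 6 is a root, giving the factor (r - 6) and quotient 7r^3 + 192r^2 + 1355r + 546.
Continuing, r = -14 is a root, giving the factor (r + 14) and quotient 7r^2 + 94r + 39.
The remaining quadratic factors as (r + 13)(7r + 3).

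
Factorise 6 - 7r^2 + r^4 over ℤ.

Substitute u = r^2 to get a quadratic in u, then factor.
r^2 - 6 is irreducible over ℤ (6 is not a perfect square).
r^2 - 1 is a difference of squares.

(r + 1)(r - 1)(r^2 - 6)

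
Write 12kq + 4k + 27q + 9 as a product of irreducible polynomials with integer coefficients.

(3q + 1)(4k + 9)

Group as (12kq + 4k) + (27q + 9) = 4k(3q + 1) + 9(3q + 1).
Both groups share the factor (3q + 1).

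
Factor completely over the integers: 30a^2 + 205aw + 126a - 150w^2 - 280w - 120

Group: 15a(2a + 15w + 10) + (-10w - 12)(2a + 15w + 10); both groups contain (2a + 15w + 10).

(15a - 10w - 12)(2a + 15w + 10)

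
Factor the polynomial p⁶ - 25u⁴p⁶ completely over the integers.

-p⁶(5u² + 1)(5u² - 1)

Factor out p⁶ first: what remains is -25u⁴ + 1.
Recognize a difference of squares with the parts 1 and 5u².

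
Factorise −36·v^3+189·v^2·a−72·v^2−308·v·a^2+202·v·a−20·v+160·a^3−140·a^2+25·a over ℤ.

−(3·v−4·a+1)·(4·v−5·a)·(3·v−8·a+5)

Group: 3·v·(−12·v^2+31·v·a−4·v−20·a^2+5·a) + (−8·a+5)·(−12·v^2+31·v·a−4·v−20·a^2+5·a); both groups contain (−12·v^2+31·v·a−4·v−20·a^2+5·a), so (3·v−8·a+5) is a factor with cofactor −12·v^2+31·v·a−4·v−20·a^2+5·a.
The cofactor groups again: −12·v^2+31·v·a−4·v−20·a^2+5·a = −3·v·(4·v−5·a) + (4·a−1)·(4·v−5·a); both groups contain (4·v−5·a), giving −(3·v−4·a+1)·(4·v−5·a).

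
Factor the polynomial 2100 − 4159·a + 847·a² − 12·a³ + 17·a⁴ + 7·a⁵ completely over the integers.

(7·a − 4)·(a + 7)·(a − 3)·(a² − a + 25)

Trying the rational-root candidates, a = −7 is a root, so (a + 7) is a factor; dividing leaves 7·a⁴ − 32·a³ + 212·a² − 637·a + 300.
Next, a = 4/7 is a root, so (7·a − 4) divides it; the quotient is a³ − 4·a² + 28·a − 75.
Continuing, a = 3 is a root, so (a − 3) divides it; the quotient is a² − a + 25.
The quadratic a² − a + 25 has discriminant −99 < 0 and is irreducible over ℤ.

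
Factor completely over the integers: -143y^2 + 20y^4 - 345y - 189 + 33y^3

Trying the rational-root candidates, y = 3 is a root, giving the factor (y - 3) and quotient 20y^3 + 93y^2 + 136y + 63.
Then y = -9/4 is a root, so (4y + 9) divides it; the quotient is 5y^2 + 12y + 7.
The remaining quadratic factors as (5y + 7)(y + 1).

(4y + 9)(5y + 7)(y + 1)(y - 3)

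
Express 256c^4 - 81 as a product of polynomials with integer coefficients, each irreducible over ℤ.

(4c)⁴ − (3)⁴ = ((4c)² − (3)²)((4c)² + (3)²); the first factor splits again, the second (16c^2 + 9) is irreducible.

(4c + 3)(4c - 3)(16c^2 + 9)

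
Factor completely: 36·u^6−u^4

u^4·(6·u+1)·(6·u−1)

Every term has a factor of u^4; factoring it out leaves 36·u^2−1.
Recognize a difference of squares with the parts 6·u and 1.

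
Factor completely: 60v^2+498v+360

Pull out the common factor 6, then factor the remaining trinomial.

6(2v+15)(5v+4)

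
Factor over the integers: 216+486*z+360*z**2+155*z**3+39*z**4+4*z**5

(4*z+3)*(z+3)*(z+4)*(z**2+2*z+6)

By the rational root theorem, z = -3 is a root, giving the factor (z+3) and quotient 4*z**4+27*z**3+74*z**2+138*z+72.
Next, z = -4 is a root, giving the factor (z+4) and quotient 4*z**3+11*z**2+30*z+18.
Then z = -3/4 is a root, so (4*z+3) divides it; the quotient is z**2+2*z+6.
The quadratic z**2+2*z+6 has discriminant -20 < 0 and is irreducible over ℤ.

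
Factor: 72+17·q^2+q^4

Substitute u = q^2 to get a quadratic in u, then factor.
q^2+9 is irreducible over ℤ (sum of squares).
q^2+8 is irreducible over ℤ (always positive, so no real roots).

(q^2+8)·(q^2+9)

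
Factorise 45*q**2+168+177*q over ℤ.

3*(3*q+7)*(5*q+8)

Pull out the common factor 3, then factor the remaining trinomial.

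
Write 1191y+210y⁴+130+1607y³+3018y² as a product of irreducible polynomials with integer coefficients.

Among the possible rational roots, y = -2/7 is a root, so (7y+2) divides it; the quotient is 30y³+221y²+368y+65.
Next, y = -13/6 is a root, giving the factor (6y+13) and quotient 5y²+26y+5.
The remaining quadratic factors as (y+5)(5y+1).

(5y+1)(6y+13)(7y+2)(y+5)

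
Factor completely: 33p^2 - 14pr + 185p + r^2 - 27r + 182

(11p - r + 14)(3p - r + 13)

Group: 11p(3p - r + 13) + (-r + 14)(3p - r + 13); both groups contain (3p - r + 13).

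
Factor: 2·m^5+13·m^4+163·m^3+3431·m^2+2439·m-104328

Among the possible rational roots, m = -8 is a root, so (m+8) divides it; the quotient is 2·m^4-3·m^3+187·m^2+1935·m-13041.
Next, m = 9/2 is a root, so (2·m-9) is a factor; dividing leaves m^3+3·m^2+107·m+1449.
Continuing, m = -9 is a root, so (m+9) is a factor; dividing leaves m^2-6·m+161.
The quadratic m^2-6·m+161 has discriminant -608 < 0 and is irreducible over ℤ.

(2·m-9)·(m+8)·(m+9)·(m^2-6·m+161)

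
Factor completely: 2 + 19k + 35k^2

Need a pair with product 35·2 = 70 and sum 19: that's 5 and 14.
Split the middle term: 35k^2 + 5k + 14k + 2 = 5k(7k + 1) + 2(7k + 1).

(5k + 2)(7k + 1)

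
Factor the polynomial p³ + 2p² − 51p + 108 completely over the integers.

By the rational root theorem, p = 4 is a root, so (p − 4) is a factor; dividing leaves p² + 6p − 27.
The remaining quadratic factors as (p + 9)(p − 3).

(p + 9)(p − 3)(p − 4)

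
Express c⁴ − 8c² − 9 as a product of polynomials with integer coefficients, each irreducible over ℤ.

(c + 3)(c − 3)(c² + 1)

Substitute u = c² to get a quadratic in u, then factor.
c² − 9 is a difference of squares.
c² + 1 is irreducible over ℤ (sum of squares).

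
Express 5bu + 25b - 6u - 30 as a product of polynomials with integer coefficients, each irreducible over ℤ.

Group as (5bu + 25b) + (-6u - 30) = 5b(u + 5) - 6(u + 5).
Both groups share the factor (u + 5).

(5b - 6)(u + 5)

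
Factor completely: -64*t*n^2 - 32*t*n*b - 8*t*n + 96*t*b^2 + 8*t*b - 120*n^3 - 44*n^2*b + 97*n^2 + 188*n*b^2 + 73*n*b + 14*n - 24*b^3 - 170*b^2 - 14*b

-(8*t + 15*n - 2*b - 14)*(n - b)*(8*n + 12*b + 1)

Group: 8*n*(-8*t*n + 8*t*b - 15*n^2 + 17*n*b + 14*n - 2*b^2 - 14*b) + (12*b + 1)*(-8*t*n + 8*t*b - 15*n^2 + 17*n*b + 14*n - 2*b^2 - 14*b); both groups contain (-8*t*n + 8*t*b - 15*n^2 + 17*n*b + 14*n - 2*b^2 - 14*b), so (8*n + 12*b + 1) is a factor with cofactor -8*t*n + 8*t*b - 15*n^2 + 17*n*b + 14*n - 2*b^2 - 14*b.
The cofactor groups again: -8*t*n + 8*t*b - 15*n^2 + 17*n*b + 14*n - 2*b^2 - 14*b = -n*(8*t + 15*n - 2*b - 14) + b*(8*t + 15*n - 2*b - 14); both groups contain (8*t + 15*n - 2*b - 14), giving -(n - b)*(8*t + 15*n - 2*b - 14).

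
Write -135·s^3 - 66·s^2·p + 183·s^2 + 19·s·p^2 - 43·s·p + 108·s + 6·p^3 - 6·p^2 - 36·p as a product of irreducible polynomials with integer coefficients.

-(3·s - p)·(9·s + 2·p + 4)·(5·s + 3·p - 9)

Group: 3·s·(-45·s^2 - 37·s·p + 61·s - 6·p^2 + 6·p + 36) - p·(-45·s^2 - 37·s·p + 61·s - 6·p^2 + 6·p + 36); both groups contain (-45·s^2 - 37·s·p + 61·s - 6·p^2 + 6·p + 36), so (3·s - p) is a factor with cofactor -45·s^2 - 37·s·p + 61·s - 6·p^2 + 6·p + 36.
The cofactor groups again: -45·s^2 - 37·s·p + 61·s - 6·p^2 + 6·p + 36 = -9·s·(5·s + 3·p - 9) + (-2·p - 4)·(5·s + 3·p - 9); both groups contain (5·s + 3·p - 9), giving -(9·s + 2·p + 4)·(5·s + 3·p - 9).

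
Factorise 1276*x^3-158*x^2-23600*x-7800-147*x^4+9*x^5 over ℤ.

Testing divisors of the constant over divisors of the leading coefficient, x = -10/3 is a root, so (3*x+10) is a factor; dividing leaves 3*x^4-59*x^3+622*x^2-2126*x-780.
Next, x = 6 is a root, so (x-6) is a factor; dividing leaves 3*x^3-41*x^2+376*x+130.
Next, x = -1/3 is a root, giving the factor (3*x+1) and quotient x^2-14*x+130.
The quadratic x^2-14*x+130 has discriminant -324 < 0 and is irreducible over ℤ.

(3*x+1)*(3*x+10)*(x-6)*(x^2-14*x+130)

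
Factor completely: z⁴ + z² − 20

(z + 2)·(z − 2)·(z² + 5)

Substitute u = z² to get a quadratic in u, then factor.
z² + 5 is irreducible over ℤ (always positive, so no real roots).
z² − 4 is a difference of squares.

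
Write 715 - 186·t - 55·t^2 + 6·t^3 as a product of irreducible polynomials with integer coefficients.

Testing divisors of the constant over divisors of the leading coefficient, t = -13/3 is a root, so (3·t + 13) divides it; the quotient is 2·t^2 - 27·t + 55.
The remaining quadratic factors as (2·t - 5)(t - 11).

(2·t - 5)·(3·t + 13)·(t - 11)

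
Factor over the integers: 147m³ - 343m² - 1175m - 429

(3m - 13)(7m + 11)(7m + 3)

Trying the rational-root candidates, m = -11/7 is a root, giving the factor (7m + 11) and quotient 21m² - 82m - 39.
The remaining quadratic factors as (7m + 3)(3m - 13).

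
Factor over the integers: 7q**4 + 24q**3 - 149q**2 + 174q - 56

(7q - 4)(q + 7)(q - 1)(q - 2)

Trying the rational-root candidates, q = -7 is a root, giving the factor (q + 7) and quotient 7q**3 - 25q**2 + 26q - 8.
Next, q = 1 is a root, so (q - 1) divides it; the quotient is 7q**2 - 18q + 8.
The remaining quadratic factors as (q - 2)(7q - 4).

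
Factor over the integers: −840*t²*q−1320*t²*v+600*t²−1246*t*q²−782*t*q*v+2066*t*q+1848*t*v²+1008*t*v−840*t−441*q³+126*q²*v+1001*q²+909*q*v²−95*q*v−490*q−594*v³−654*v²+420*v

Group: 7*q*(−120*t²−178*t*q+168*t*v+168*t−63*q²+117*q*v+98*q−54*v²−84*v) + (11*v−5)*(−120*t²−178*t*q+168*t*v+168*t−63*q²+117*q*v+98*q−54*v²−84*v); both groups contain (−120*t²−178*t*q+168*t*v+168*t−63*q²+117*q*v+98*q−54*v²−84*v), so (7*q+11*v−5) is a factor with cofactor −120*t²−178*t*q+168*t*v+168*t−63*q²+117*q*v+98*q−54*v²−84*v.
The cofactor groups again: −120*t²−178*t*q+168*t*v+168*t−63*q²+117*q*v+98*q−54*v²−84*v = −12*t*(10*t+9*q−9*v−14) + (−7*q+6*v)*(10*t+9*q−9*v−14); both groups contain (10*t+9*q−9*v−14), giving −(12*t+7*q−6*v)*(10*t+9*q−9*v−14).

−(7*q+11*v−5)*(12*t+7*q−6*v)*(10*t+9*q−9*v−14)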